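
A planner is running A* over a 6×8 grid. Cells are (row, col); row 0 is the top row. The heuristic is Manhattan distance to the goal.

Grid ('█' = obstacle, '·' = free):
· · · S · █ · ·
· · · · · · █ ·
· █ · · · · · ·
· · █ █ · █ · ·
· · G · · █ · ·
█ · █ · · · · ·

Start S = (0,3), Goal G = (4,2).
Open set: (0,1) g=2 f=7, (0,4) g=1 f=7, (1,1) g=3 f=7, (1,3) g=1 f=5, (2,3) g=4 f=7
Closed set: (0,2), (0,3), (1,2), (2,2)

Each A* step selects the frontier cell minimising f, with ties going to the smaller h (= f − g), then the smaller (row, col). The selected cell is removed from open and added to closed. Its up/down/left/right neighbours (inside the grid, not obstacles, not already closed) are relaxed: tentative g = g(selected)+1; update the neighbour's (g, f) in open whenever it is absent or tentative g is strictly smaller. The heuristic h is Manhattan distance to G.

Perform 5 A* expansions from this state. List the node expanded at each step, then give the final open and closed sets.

order=[(1,3) → (2,3) → (1,1) → (2,4) → (3,4)]; open=[(0,1) g=2 f=7, (0,4) g=1 f=7, (1,0) g=4 f=9, (1,4) g=2 f=7, (2,5) g=4 f=9, (4,4) g=5 f=7]; closed=[(0,2), (0,3), (1,1), (1,2), (1,3), (2,2), (2,3), (2,4), (3,4)]

step 1: expand (1,3) (f=5, h=4) → closed; open now [(0,1) g=2 f=7, (0,4) g=1 f=7, (1,1) g=3 f=7, (1,4) g=2 f=7, (2,3) g=2 f=5]
step 2: expand (2,3) (f=5, h=3) → closed; open now [(0,1) g=2 f=7, (0,4) g=1 f=7, (1,1) g=3 f=7, (1,4) g=2 f=7, (2,4) g=3 f=7]
step 3: expand (1,1) (f=7, h=4) → closed; open now [(0,1) g=2 f=7, (0,4) g=1 f=7, (1,0) g=4 f=9, (1,4) g=2 f=7, (2,4) g=3 f=7]
step 4: expand (2,4) (f=7, h=4) → closed; open now [(0,1) g=2 f=7, (0,4) g=1 f=7, (1,0) g=4 f=9, (1,4) g=2 f=7, (2,5) g=4 f=9, (3,4) g=4 f=7]
step 5: expand (3,4) (f=7, h=3) → closed; open now [(0,1) g=2 f=7, (0,4) g=1 f=7, (1,0) g=4 f=9, (1,4) g=2 f=7, (2,5) g=4 f=9, (4,4) g=5 f=7]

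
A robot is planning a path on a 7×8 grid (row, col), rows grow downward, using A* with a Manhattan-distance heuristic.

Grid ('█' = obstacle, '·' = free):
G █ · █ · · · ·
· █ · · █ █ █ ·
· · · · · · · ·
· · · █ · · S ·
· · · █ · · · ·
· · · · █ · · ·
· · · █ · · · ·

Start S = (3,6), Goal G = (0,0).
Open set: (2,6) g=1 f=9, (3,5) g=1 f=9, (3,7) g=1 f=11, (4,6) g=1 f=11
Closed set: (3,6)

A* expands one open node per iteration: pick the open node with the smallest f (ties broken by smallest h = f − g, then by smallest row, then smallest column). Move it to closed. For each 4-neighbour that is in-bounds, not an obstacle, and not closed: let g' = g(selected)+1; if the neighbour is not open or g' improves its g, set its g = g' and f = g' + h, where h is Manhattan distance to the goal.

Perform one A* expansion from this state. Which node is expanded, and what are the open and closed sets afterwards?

step 1: expand (2,6) (f=9, h=8) → closed; open now [(2,5) g=2 f=9, (2,7) g=2 f=11, (3,5) g=1 f=9, (3,7) g=1 f=11, (4,6) g=1 f=11]

expanded=(2,6); open=[(2,5) g=2 f=9, (2,7) g=2 f=11, (3,5) g=1 f=9, (3,7) g=1 f=11, (4,6) g=1 f=11]; closed=[(2,6), (3,6)]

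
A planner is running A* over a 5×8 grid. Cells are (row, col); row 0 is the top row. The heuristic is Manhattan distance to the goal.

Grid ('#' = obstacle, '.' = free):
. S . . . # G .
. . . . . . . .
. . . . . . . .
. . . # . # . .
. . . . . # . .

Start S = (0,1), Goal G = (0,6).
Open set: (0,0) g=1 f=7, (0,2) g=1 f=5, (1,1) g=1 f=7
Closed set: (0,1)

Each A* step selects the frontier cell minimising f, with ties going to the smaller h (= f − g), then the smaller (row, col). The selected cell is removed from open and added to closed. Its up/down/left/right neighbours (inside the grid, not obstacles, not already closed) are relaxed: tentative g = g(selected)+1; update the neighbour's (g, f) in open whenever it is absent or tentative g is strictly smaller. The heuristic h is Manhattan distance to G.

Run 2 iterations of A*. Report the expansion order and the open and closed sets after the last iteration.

step 1: expand (0,2) (f=5, h=4) → closed; open now [(0,0) g=1 f=7, (0,3) g=2 f=5, (1,1) g=1 f=7, (1,2) g=2 f=7]
step 2: expand (0,3) (f=5, h=3) → closed; open now [(0,0) g=1 f=7, (0,4) g=3 f=5, (1,1) g=1 f=7, (1,2) g=2 f=7, (1,3) g=3 f=7]

order=[(0,2) → (0,3)]; open=[(0,0) g=1 f=7, (0,4) g=3 f=5, (1,1) g=1 f=7, (1,2) g=2 f=7, (1,3) g=3 f=7]; closed=[(0,1), (0,2), (0,3)]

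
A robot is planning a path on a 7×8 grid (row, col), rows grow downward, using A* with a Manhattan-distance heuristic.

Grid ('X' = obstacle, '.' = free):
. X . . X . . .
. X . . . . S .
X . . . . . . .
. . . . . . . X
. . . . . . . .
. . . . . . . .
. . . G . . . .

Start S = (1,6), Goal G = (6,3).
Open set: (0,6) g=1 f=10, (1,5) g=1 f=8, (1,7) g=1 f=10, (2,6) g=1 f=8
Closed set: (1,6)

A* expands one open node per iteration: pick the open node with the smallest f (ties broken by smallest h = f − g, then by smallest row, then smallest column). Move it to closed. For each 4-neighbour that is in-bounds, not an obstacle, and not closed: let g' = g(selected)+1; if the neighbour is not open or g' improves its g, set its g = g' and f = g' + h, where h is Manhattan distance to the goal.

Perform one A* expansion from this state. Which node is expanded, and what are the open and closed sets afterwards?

expanded=(1,5); open=[(0,5) g=2 f=10, (0,6) g=1 f=10, (1,4) g=2 f=8, (1,7) g=1 f=10, (2,5) g=2 f=8, (2,6) g=1 f=8]; closed=[(1,5), (1,6)]

step 1: expand (1,5) (f=8, h=7) → closed; open now [(0,5) g=2 f=10, (0,6) g=1 f=10, (1,4) g=2 f=8, (1,7) g=1 f=10, (2,5) g=2 f=8, (2,6) g=1 f=8]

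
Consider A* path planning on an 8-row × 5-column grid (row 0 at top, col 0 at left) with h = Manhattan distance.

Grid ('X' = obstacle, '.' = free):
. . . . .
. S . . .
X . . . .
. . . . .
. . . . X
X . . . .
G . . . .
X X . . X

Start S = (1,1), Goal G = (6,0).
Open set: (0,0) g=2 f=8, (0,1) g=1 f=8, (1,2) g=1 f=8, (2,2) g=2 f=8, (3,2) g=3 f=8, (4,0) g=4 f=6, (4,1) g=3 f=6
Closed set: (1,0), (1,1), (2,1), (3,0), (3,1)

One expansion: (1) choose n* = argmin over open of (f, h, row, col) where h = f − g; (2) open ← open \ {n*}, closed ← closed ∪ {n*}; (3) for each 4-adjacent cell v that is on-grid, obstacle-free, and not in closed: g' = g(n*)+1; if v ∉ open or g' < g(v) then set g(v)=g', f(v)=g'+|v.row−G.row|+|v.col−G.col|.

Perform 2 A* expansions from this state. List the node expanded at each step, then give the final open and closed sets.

order=[(4,0) → (4,1)]; open=[(0,0) g=2 f=8, (0,1) g=1 f=8, (1,2) g=1 f=8, (2,2) g=2 f=8, (3,2) g=3 f=8, (4,2) g=4 f=8, (5,1) g=4 f=6]; closed=[(1,0), (1,1), (2,1), (3,0), (3,1), (4,0), (4,1)]

step 1: expand (4,0) (f=6, h=2) → closed; open now [(0,0) g=2 f=8, (0,1) g=1 f=8, (1,2) g=1 f=8, (2,2) g=2 f=8, (3,2) g=3 f=8, (4,1) g=3 f=6]
step 2: expand (4,1) (f=6, h=3) → closed; open now [(0,0) g=2 f=8, (0,1) g=1 f=8, (1,2) g=1 f=8, (2,2) g=2 f=8, (3,2) g=3 f=8, (4,2) g=4 f=8, (5,1) g=4 f=6]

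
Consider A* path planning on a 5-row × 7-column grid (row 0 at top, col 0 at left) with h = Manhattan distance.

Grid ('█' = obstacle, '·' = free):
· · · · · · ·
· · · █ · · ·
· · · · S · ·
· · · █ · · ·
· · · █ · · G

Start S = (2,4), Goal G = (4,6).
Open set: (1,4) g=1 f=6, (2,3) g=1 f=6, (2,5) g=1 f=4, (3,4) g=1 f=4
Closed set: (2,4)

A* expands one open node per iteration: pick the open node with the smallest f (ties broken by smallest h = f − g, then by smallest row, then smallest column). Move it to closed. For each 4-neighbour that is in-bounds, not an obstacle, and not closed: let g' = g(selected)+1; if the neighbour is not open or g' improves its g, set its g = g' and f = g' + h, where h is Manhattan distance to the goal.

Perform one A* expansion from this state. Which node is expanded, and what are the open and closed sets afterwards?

expanded=(2,5); open=[(1,4) g=1 f=6, (1,5) g=2 f=6, (2,3) g=1 f=6, (2,6) g=2 f=4, (3,4) g=1 f=4, (3,5) g=2 f=4]; closed=[(2,4), (2,5)]

step 1: expand (2,5) (f=4, h=3) → closed; open now [(1,4) g=1 f=6, (1,5) g=2 f=6, (2,3) g=1 f=6, (2,6) g=2 f=4, (3,4) g=1 f=4, (3,5) g=2 f=4]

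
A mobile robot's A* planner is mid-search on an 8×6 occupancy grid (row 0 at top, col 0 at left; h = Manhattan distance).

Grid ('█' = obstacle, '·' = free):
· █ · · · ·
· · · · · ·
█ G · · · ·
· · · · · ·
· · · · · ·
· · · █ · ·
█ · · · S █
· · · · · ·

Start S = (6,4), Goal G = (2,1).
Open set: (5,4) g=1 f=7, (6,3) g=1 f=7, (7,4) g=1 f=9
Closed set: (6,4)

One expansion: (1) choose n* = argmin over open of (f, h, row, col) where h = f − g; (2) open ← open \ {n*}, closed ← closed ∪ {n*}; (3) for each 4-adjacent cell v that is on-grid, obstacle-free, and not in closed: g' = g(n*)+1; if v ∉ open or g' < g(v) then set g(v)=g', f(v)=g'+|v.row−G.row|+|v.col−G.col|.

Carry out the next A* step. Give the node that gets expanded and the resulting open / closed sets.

expanded=(5,4); open=[(4,4) g=2 f=7, (5,5) g=2 f=9, (6,3) g=1 f=7, (7,4) g=1 f=9]; closed=[(5,4), (6,4)]

step 1: expand (5,4) (f=7, h=6) → closed; open now [(4,4) g=2 f=7, (5,5) g=2 f=9, (6,3) g=1 f=7, (7,4) g=1 f=9]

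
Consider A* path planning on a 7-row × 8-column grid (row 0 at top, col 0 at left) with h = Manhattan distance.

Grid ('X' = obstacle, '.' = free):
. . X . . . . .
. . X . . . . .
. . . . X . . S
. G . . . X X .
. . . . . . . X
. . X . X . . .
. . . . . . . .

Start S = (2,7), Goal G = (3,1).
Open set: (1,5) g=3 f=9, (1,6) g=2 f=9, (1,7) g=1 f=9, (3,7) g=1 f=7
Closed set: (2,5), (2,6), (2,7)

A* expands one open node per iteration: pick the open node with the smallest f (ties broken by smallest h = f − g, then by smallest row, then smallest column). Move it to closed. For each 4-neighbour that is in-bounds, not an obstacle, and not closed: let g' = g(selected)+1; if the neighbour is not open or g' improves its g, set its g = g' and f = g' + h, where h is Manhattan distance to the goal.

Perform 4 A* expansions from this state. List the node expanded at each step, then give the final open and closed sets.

step 1: expand (3,7) (f=7, h=6) → closed; open now [(1,5) g=3 f=9, (1,6) g=2 f=9, (1,7) g=1 f=9]
step 2: expand (1,5) (f=9, h=6) → closed; open now [(0,5) g=4 f=11, (1,4) g=4 f=9, (1,6) g=2 f=9, (1,7) g=1 f=9]
step 3: expand (1,4) (f=9, h=5) → closed; open now [(0,4) g=5 f=11, (0,5) g=4 f=11, (1,3) g=5 f=9, (1,6) g=2 f=9, (1,7) g=1 f=9]
step 4: expand (1,3) (f=9, h=4) → closed; open now [(0,3) g=6 f=11, (0,4) g=5 f=11, (0,5) g=4 f=11, (1,6) g=2 f=9, (1,7) g=1 f=9, (2,3) g=6 f=9]

order=[(3,7) → (1,5) → (1,4) → (1,3)]; open=[(0,3) g=6 f=11, (0,4) g=5 f=11, (0,5) g=4 f=11, (1,6) g=2 f=9, (1,7) g=1 f=9, (2,3) g=6 f=9]; closed=[(1,3), (1,4), (1,5), (2,5), (2,6), (2,7), (3,7)]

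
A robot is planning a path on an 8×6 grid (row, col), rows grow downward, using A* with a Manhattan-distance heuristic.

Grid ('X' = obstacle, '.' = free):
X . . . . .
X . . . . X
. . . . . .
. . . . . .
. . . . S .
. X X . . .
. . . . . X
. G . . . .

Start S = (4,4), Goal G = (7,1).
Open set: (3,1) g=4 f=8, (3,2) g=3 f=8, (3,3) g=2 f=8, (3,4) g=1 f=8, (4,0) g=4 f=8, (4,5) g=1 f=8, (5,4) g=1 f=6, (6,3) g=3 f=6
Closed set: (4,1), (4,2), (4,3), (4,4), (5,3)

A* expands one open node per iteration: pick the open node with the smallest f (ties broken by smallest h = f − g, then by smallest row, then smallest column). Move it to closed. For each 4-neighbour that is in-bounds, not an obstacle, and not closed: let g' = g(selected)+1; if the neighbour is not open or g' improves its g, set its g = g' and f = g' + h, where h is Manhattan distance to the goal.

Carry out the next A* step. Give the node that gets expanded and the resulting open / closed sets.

step 1: expand (6,3) (f=6, h=3) → closed; open now [(3,1) g=4 f=8, (3,2) g=3 f=8, (3,3) g=2 f=8, (3,4) g=1 f=8, (4,0) g=4 f=8, (4,5) g=1 f=8, (5,4) g=1 f=6, (6,2) g=4 f=6, (6,4) g=4 f=8, (7,3) g=4 f=6]

expanded=(6,3); open=[(3,1) g=4 f=8, (3,2) g=3 f=8, (3,3) g=2 f=8, (3,4) g=1 f=8, (4,0) g=4 f=8, (4,5) g=1 f=8, (5,4) g=1 f=6, (6,2) g=4 f=6, (6,4) g=4 f=8, (7,3) g=4 f=6]; closed=[(4,1), (4,2), (4,3), (4,4), (5,3), (6,3)]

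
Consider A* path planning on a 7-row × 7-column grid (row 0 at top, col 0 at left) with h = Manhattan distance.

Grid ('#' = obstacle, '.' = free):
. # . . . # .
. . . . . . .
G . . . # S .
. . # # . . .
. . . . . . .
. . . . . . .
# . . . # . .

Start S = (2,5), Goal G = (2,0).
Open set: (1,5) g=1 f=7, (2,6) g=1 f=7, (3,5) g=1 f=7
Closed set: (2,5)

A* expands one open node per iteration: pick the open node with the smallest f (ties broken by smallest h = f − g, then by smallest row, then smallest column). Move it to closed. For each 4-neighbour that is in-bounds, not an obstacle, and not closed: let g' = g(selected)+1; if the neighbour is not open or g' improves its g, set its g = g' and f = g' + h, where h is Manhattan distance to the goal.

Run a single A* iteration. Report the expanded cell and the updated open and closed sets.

expanded=(1,5); open=[(1,4) g=2 f=7, (1,6) g=2 f=9, (2,6) g=1 f=7, (3,5) g=1 f=7]; closed=[(1,5), (2,5)]

step 1: expand (1,5) (f=7, h=6) → closed; open now [(1,4) g=2 f=7, (1,6) g=2 f=9, (2,6) g=1 f=7, (3,5) g=1 f=7]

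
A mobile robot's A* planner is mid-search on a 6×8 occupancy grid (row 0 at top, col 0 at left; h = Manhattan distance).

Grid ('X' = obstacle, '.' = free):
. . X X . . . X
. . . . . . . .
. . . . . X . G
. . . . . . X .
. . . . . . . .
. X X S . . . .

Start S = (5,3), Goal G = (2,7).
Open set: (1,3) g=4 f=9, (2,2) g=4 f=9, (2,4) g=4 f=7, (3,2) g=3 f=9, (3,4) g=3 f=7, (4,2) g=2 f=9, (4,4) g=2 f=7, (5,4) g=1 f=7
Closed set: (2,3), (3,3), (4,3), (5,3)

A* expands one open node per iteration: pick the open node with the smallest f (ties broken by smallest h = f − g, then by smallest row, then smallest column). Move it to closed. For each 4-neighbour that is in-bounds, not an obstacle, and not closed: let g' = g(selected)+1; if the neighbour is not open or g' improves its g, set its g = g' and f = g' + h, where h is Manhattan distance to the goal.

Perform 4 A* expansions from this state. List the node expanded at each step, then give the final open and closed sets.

order=[(2,4) → (3,4) → (3,5) → (4,4)]; open=[(1,3) g=4 f=9, (1,4) g=5 f=9, (2,2) g=4 f=9, (3,2) g=3 f=9, (4,2) g=2 f=9, (4,5) g=3 f=7, (5,4) g=1 f=7]; closed=[(2,3), (2,4), (3,3), (3,4), (3,5), (4,3), (4,4), (5,3)]

step 1: expand (2,4) (f=7, h=3) → closed; open now [(1,3) g=4 f=9, (1,4) g=5 f=9, (2,2) g=4 f=9, (3,2) g=3 f=9, (3,4) g=3 f=7, (4,2) g=2 f=9, (4,4) g=2 f=7, (5,4) g=1 f=7]
step 2: expand (3,4) (f=7, h=4) → closed; open now [(1,3) g=4 f=9, (1,4) g=5 f=9, (2,2) g=4 f=9, (3,2) g=3 f=9, (3,5) g=4 f=7, (4,2) g=2 f=9, (4,4) g=2 f=7, (5,4) g=1 f=7]
step 3: expand (3,5) (f=7, h=3) → closed; open now [(1,3) g=4 f=9, (1,4) g=5 f=9, (2,2) g=4 f=9, (3,2) g=3 f=9, (4,2) g=2 f=9, (4,4) g=2 f=7, (4,5) g=5 f=9, (5,4) g=1 f=7]
step 4: expand (4,4) (f=7, h=5) → closed; open now [(1,3) g=4 f=9, (1,4) g=5 f=9, (2,2) g=4 f=9, (3,2) g=3 f=9, (4,2) g=2 f=9, (4,5) g=3 f=7, (5,4) g=1 f=7]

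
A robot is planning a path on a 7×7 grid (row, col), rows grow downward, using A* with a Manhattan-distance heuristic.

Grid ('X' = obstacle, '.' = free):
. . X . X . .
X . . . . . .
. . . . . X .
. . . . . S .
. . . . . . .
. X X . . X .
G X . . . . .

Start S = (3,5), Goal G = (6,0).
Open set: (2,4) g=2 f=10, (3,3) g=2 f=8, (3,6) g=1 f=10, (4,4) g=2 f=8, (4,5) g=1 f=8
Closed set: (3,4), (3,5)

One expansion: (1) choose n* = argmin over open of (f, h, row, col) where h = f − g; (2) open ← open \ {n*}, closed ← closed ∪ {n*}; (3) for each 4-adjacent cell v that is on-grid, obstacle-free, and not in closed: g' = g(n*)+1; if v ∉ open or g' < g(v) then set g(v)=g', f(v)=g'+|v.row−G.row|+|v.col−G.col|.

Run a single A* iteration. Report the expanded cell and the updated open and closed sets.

step 1: expand (3,3) (f=8, h=6) → closed; open now [(2,3) g=3 f=10, (2,4) g=2 f=10, (3,2) g=3 f=8, (3,6) g=1 f=10, (4,3) g=3 f=8, (4,4) g=2 f=8, (4,5) g=1 f=8]

expanded=(3,3); open=[(2,3) g=3 f=10, (2,4) g=2 f=10, (3,2) g=3 f=8, (3,6) g=1 f=10, (4,3) g=3 f=8, (4,4) g=2 f=8, (4,5) g=1 f=8]; closed=[(3,3), (3,4), (3,5)]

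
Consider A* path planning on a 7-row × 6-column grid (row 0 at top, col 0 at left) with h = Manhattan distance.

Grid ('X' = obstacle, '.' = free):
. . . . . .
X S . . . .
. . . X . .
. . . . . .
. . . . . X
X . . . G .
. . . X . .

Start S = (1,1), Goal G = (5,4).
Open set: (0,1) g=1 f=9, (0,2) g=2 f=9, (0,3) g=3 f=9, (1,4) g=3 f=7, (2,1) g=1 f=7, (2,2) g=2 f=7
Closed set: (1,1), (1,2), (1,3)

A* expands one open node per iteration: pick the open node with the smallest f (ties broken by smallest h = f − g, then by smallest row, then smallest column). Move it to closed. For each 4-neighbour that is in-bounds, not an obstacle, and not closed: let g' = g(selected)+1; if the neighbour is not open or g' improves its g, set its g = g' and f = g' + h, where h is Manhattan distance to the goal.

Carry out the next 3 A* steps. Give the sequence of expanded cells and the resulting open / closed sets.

step 1: expand (1,4) (f=7, h=4) → closed; open now [(0,1) g=1 f=9, (0,2) g=2 f=9, (0,3) g=3 f=9, (0,4) g=4 f=9, (1,5) g=4 f=9, (2,1) g=1 f=7, (2,2) g=2 f=7, (2,4) g=4 f=7]
step 2: expand (2,4) (f=7, h=3) → closed; open now [(0,1) g=1 f=9, (0,2) g=2 f=9, (0,3) g=3 f=9, (0,4) g=4 f=9, (1,5) g=4 f=9, (2,1) g=1 f=7, (2,2) g=2 f=7, (2,5) g=5 f=9, (3,4) g=5 f=7]
step 3: expand (3,4) (f=7, h=2) → closed; open now [(0,1) g=1 f=9, (0,2) g=2 f=9, (0,3) g=3 f=9, (0,4) g=4 f=9, (1,5) g=4 f=9, (2,1) g=1 f=7, (2,2) g=2 f=7, (2,5) g=5 f=9, (3,3) g=6 f=9, (3,5) g=6 f=9, (4,4) g=6 f=7]

order=[(1,4) → (2,4) → (3,4)]; open=[(0,1) g=1 f=9, (0,2) g=2 f=9, (0,3) g=3 f=9, (0,4) g=4 f=9, (1,5) g=4 f=9, (2,1) g=1 f=7, (2,2) g=2 f=7, (2,5) g=5 f=9, (3,3) g=6 f=9, (3,5) g=6 f=9, (4,4) g=6 f=7]; closed=[(1,1), (1,2), (1,3), (1,4), (2,4), (3,4)]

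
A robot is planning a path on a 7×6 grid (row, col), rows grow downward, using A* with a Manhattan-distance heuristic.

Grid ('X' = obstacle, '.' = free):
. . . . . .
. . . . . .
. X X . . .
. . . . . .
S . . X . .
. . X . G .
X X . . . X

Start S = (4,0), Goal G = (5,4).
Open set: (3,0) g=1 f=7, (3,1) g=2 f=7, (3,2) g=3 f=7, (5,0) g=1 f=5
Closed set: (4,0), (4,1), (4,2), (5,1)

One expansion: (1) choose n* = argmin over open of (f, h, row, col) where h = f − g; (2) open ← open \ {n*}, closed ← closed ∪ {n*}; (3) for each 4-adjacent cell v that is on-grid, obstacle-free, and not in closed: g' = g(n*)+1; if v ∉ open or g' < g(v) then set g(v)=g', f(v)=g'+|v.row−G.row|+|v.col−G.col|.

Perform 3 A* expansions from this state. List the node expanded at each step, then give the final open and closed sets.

step 1: expand (5,0) (f=5, h=4) → closed; open now [(3,0) g=1 f=7, (3,1) g=2 f=7, (3,2) g=3 f=7]
step 2: expand (3,2) (f=7, h=4) → closed; open now [(3,0) g=1 f=7, (3,1) g=2 f=7, (3,3) g=4 f=7]
step 3: expand (3,3) (f=7, h=3) → closed; open now [(2,3) g=5 f=9, (3,0) g=1 f=7, (3,1) g=2 f=7, (3,4) g=5 f=7]

order=[(5,0) → (3,2) → (3,3)]; open=[(2,3) g=5 f=9, (3,0) g=1 f=7, (3,1) g=2 f=7, (3,4) g=5 f=7]; closed=[(3,2), (3,3), (4,0), (4,1), (4,2), (5,0), (5,1)]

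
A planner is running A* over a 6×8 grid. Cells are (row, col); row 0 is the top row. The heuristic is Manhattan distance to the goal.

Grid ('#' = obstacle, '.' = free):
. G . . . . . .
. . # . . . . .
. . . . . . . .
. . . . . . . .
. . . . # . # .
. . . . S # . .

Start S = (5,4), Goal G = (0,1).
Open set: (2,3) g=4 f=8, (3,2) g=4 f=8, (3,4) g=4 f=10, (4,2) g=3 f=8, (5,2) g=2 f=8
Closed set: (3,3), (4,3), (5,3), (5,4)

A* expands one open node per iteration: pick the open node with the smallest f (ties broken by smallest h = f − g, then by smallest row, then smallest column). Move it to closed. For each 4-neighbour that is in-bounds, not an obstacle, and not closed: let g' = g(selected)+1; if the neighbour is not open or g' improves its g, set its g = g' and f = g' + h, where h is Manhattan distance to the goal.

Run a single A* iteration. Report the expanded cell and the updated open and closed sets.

expanded=(2,3); open=[(1,3) g=5 f=8, (2,2) g=5 f=8, (2,4) g=5 f=10, (3,2) g=4 f=8, (3,4) g=4 f=10, (4,2) g=3 f=8, (5,2) g=2 f=8]; closed=[(2,3), (3,3), (4,3), (5,3), (5,4)]

step 1: expand (2,3) (f=8, h=4) → closed; open now [(1,3) g=5 f=8, (2,2) g=5 f=8, (2,4) g=5 f=10, (3,2) g=4 f=8, (3,4) g=4 f=10, (4,2) g=3 f=8, (5,2) g=2 f=8]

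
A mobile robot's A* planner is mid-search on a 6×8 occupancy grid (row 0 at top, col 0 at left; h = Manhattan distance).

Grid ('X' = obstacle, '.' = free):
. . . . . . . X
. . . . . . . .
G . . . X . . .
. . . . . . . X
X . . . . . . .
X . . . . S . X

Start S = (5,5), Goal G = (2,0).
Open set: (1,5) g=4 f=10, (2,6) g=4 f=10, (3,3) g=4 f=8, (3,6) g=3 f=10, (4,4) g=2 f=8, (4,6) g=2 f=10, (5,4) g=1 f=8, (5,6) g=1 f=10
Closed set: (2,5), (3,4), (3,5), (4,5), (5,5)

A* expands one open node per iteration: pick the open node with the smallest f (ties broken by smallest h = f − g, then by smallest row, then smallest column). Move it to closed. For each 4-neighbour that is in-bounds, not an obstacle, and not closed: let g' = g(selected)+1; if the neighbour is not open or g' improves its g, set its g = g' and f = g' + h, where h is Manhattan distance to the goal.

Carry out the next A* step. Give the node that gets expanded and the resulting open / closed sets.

expanded=(3,3); open=[(1,5) g=4 f=10, (2,3) g=5 f=8, (2,6) g=4 f=10, (3,2) g=5 f=8, (3,6) g=3 f=10, (4,3) g=5 f=10, (4,4) g=2 f=8, (4,6) g=2 f=10, (5,4) g=1 f=8, (5,6) g=1 f=10]; closed=[(2,5), (3,3), (3,4), (3,5), (4,5), (5,5)]

step 1: expand (3,3) (f=8, h=4) → closed; open now [(1,5) g=4 f=10, (2,3) g=5 f=8, (2,6) g=4 f=10, (3,2) g=5 f=8, (3,6) g=3 f=10, (4,3) g=5 f=10, (4,4) g=2 f=8, (4,6) g=2 f=10, (5,4) g=1 f=8, (5,6) g=1 f=10]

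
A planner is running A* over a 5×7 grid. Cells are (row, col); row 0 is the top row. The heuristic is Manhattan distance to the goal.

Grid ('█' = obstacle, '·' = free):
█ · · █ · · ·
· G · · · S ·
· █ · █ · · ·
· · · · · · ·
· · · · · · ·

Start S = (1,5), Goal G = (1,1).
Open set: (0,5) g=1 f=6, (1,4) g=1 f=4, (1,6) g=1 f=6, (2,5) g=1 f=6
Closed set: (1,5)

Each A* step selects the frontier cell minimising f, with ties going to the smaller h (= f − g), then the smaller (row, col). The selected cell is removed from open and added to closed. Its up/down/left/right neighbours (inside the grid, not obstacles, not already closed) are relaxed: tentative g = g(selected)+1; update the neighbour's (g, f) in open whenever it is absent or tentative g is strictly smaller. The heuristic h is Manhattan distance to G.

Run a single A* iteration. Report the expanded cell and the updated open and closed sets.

step 1: expand (1,4) (f=4, h=3) → closed; open now [(0,4) g=2 f=6, (0,5) g=1 f=6, (1,3) g=2 f=4, (1,6) g=1 f=6, (2,4) g=2 f=6, (2,5) g=1 f=6]

expanded=(1,4); open=[(0,4) g=2 f=6, (0,5) g=1 f=6, (1,3) g=2 f=4, (1,6) g=1 f=6, (2,4) g=2 f=6, (2,5) g=1 f=6]; closed=[(1,4), (1,5)]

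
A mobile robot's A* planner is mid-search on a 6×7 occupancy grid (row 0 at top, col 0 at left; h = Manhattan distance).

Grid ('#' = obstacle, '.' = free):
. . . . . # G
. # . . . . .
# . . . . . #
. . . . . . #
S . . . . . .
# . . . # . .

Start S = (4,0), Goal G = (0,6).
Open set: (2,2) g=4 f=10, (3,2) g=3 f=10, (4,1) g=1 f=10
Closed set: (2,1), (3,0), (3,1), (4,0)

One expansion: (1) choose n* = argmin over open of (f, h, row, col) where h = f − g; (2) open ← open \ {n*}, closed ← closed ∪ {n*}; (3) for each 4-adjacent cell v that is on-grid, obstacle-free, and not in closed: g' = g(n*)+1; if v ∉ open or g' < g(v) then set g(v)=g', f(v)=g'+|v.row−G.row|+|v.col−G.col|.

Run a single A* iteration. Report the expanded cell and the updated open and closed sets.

step 1: expand (2,2) (f=10, h=6) → closed; open now [(1,2) g=5 f=10, (2,3) g=5 f=10, (3,2) g=3 f=10, (4,1) g=1 f=10]

expanded=(2,2); open=[(1,2) g=5 f=10, (2,3) g=5 f=10, (3,2) g=3 f=10, (4,1) g=1 f=10]; closed=[(2,1), (2,2), (3,0), (3,1), (4,0)]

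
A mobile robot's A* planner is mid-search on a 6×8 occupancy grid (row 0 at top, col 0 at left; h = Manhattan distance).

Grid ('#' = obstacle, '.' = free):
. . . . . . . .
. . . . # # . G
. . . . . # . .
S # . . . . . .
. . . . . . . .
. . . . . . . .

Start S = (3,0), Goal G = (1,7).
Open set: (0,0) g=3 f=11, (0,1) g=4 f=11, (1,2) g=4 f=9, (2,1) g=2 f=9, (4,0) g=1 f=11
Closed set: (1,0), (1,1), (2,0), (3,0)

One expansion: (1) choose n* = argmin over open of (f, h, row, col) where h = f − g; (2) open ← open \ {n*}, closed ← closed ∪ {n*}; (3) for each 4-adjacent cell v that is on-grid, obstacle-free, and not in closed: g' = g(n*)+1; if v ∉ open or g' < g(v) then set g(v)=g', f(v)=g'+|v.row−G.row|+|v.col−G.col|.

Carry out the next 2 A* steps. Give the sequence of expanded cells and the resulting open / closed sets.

step 1: expand (1,2) (f=9, h=5) → closed; open now [(0,0) g=3 f=11, (0,1) g=4 f=11, (0,2) g=5 f=11, (1,3) g=5 f=9, (2,1) g=2 f=9, (2,2) g=5 f=11, (4,0) g=1 f=11]
step 2: expand (1,3) (f=9, h=4) → closed; open now [(0,0) g=3 f=11, (0,1) g=4 f=11, (0,2) g=5 f=11, (0,3) g=6 f=11, (2,1) g=2 f=9, (2,2) g=5 f=11, (2,3) g=6 f=11, (4,0) g=1 f=11]

order=[(1,2) → (1,3)]; open=[(0,0) g=3 f=11, (0,1) g=4 f=11, (0,2) g=5 f=11, (0,3) g=6 f=11, (2,1) g=2 f=9, (2,2) g=5 f=11, (2,3) g=6 f=11, (4,0) g=1 f=11]; closed=[(1,0), (1,1), (1,2), (1,3), (2,0), (3,0)]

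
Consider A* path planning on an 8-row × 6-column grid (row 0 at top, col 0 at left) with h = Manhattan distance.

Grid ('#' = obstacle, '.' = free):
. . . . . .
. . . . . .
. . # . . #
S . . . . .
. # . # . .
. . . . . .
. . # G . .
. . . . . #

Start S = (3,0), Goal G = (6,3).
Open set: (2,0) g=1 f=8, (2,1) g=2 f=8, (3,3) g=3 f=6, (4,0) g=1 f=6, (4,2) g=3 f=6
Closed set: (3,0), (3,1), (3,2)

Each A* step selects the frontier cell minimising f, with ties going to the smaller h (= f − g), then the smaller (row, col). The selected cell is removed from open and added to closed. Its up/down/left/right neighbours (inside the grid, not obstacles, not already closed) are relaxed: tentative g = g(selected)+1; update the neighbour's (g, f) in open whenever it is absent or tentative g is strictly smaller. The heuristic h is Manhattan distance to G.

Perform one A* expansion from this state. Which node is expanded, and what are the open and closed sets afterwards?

step 1: expand (3,3) (f=6, h=3) → closed; open now [(2,0) g=1 f=8, (2,1) g=2 f=8, (2,3) g=4 f=8, (3,4) g=4 f=8, (4,0) g=1 f=6, (4,2) g=3 f=6]

expanded=(3,3); open=[(2,0) g=1 f=8, (2,1) g=2 f=8, (2,3) g=4 f=8, (3,4) g=4 f=8, (4,0) g=1 f=6, (4,2) g=3 f=6]; closed=[(3,0), (3,1), (3,2), (3,3)]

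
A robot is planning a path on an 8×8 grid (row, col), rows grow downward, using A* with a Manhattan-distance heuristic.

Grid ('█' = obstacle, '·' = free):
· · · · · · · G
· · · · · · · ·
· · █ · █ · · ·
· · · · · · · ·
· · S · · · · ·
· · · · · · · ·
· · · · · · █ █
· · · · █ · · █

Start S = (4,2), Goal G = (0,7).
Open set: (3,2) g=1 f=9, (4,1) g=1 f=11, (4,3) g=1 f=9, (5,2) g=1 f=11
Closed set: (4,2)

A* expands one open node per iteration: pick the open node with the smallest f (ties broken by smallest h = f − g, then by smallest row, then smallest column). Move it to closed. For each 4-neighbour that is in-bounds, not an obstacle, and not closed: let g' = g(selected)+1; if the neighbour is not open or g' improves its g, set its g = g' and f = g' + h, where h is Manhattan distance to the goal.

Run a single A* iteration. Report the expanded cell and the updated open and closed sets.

expanded=(3,2); open=[(3,1) g=2 f=11, (3,3) g=2 f=9, (4,1) g=1 f=11, (4,3) g=1 f=9, (5,2) g=1 f=11]; closed=[(3,2), (4,2)]

step 1: expand (3,2) (f=9, h=8) → closed; open now [(3,1) g=2 f=11, (3,3) g=2 f=9, (4,1) g=1 f=11, (4,3) g=1 f=9, (5,2) g=1 f=11]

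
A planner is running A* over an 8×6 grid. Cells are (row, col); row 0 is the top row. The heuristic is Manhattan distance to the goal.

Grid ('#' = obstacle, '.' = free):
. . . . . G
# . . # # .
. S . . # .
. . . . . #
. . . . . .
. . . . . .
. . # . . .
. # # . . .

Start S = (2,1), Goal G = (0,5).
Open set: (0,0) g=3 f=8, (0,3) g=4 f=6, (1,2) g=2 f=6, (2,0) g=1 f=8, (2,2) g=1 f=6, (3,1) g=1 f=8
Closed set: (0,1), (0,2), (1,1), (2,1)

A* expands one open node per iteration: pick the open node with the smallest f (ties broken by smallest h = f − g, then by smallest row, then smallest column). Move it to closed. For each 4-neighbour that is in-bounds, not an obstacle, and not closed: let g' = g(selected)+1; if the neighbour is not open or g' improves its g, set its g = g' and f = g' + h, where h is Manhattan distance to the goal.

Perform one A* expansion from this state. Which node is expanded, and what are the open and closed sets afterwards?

step 1: expand (0,3) (f=6, h=2) → closed; open now [(0,0) g=3 f=8, (0,4) g=5 f=6, (1,2) g=2 f=6, (2,0) g=1 f=8, (2,2) g=1 f=6, (3,1) g=1 f=8]

expanded=(0,3); open=[(0,0) g=3 f=8, (0,4) g=5 f=6, (1,2) g=2 f=6, (2,0) g=1 f=8, (2,2) g=1 f=6, (3,1) g=1 f=8]; closed=[(0,1), (0,2), (0,3), (1,1), (2,1)]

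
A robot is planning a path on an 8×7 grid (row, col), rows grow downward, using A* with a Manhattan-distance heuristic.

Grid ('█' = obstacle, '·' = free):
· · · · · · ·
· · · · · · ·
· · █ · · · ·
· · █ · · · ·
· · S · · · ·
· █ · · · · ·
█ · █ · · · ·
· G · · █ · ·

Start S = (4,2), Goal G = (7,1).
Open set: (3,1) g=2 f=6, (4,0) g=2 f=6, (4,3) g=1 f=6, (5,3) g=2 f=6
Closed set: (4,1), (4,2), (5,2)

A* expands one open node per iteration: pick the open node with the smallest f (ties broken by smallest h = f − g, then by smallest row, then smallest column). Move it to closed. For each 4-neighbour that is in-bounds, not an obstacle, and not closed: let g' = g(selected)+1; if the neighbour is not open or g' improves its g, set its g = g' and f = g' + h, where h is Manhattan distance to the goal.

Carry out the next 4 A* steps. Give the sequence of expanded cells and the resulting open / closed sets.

order=[(3,1) → (4,0) → (5,0) → (5,3)]; open=[(2,1) g=3 f=8, (3,0) g=3 f=8, (4,3) g=1 f=6, (5,4) g=3 f=8, (6,3) g=3 f=6]; closed=[(3,1), (4,0), (4,1), (4,2), (5,0), (5,2), (5,3)]

step 1: expand (3,1) (f=6, h=4) → closed; open now [(2,1) g=3 f=8, (3,0) g=3 f=8, (4,0) g=2 f=6, (4,3) g=1 f=6, (5,3) g=2 f=6]
step 2: expand (4,0) (f=6, h=4) → closed; open now [(2,1) g=3 f=8, (3,0) g=3 f=8, (4,3) g=1 f=6, (5,0) g=3 f=6, (5,3) g=2 f=6]
step 3: expand (5,0) (f=6, h=3) → closed; open now [(2,1) g=3 f=8, (3,0) g=3 f=8, (4,3) g=1 f=6, (5,3) g=2 f=6]
step 4: expand (5,3) (f=6, h=4) → closed; open now [(2,1) g=3 f=8, (3,0) g=3 f=8, (4,3) g=1 f=6, (5,4) g=3 f=8, (6,3) g=3 f=6]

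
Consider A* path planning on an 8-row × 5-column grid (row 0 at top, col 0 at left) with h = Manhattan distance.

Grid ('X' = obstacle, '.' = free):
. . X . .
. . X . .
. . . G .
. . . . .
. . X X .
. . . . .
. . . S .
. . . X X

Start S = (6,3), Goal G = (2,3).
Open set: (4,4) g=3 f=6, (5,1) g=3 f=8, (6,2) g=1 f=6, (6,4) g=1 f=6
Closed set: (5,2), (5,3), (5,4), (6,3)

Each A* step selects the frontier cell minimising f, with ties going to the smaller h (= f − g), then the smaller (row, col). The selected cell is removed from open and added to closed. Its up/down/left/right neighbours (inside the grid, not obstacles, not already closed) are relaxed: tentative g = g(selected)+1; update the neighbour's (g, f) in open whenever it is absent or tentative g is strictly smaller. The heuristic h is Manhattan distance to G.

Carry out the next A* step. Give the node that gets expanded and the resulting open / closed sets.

step 1: expand (4,4) (f=6, h=3) → closed; open now [(3,4) g=4 f=6, (5,1) g=3 f=8, (6,2) g=1 f=6, (6,4) g=1 f=6]

expanded=(4,4); open=[(3,4) g=4 f=6, (5,1) g=3 f=8, (6,2) g=1 f=6, (6,4) g=1 f=6]; closed=[(4,4), (5,2), (5,3), (5,4), (6,3)]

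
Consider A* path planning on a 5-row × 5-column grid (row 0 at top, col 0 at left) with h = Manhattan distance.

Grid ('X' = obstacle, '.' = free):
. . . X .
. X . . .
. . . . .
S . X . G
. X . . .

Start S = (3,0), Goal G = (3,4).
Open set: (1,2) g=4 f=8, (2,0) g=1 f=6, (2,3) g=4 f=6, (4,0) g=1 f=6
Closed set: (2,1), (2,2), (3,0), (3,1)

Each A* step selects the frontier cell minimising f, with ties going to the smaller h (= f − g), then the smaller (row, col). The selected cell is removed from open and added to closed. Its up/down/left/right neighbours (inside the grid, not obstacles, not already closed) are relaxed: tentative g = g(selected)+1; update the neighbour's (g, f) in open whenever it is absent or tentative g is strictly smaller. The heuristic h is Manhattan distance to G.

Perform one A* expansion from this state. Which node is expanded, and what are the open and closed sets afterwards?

step 1: expand (2,3) (f=6, h=2) → closed; open now [(1,2) g=4 f=8, (1,3) g=5 f=8, (2,0) g=1 f=6, (2,4) g=5 f=6, (3,3) g=5 f=6, (4,0) g=1 f=6]

expanded=(2,3); open=[(1,2) g=4 f=8, (1,3) g=5 f=8, (2,0) g=1 f=6, (2,4) g=5 f=6, (3,3) g=5 f=6, (4,0) g=1 f=6]; closed=[(2,1), (2,2), (2,3), (3,0), (3,1)]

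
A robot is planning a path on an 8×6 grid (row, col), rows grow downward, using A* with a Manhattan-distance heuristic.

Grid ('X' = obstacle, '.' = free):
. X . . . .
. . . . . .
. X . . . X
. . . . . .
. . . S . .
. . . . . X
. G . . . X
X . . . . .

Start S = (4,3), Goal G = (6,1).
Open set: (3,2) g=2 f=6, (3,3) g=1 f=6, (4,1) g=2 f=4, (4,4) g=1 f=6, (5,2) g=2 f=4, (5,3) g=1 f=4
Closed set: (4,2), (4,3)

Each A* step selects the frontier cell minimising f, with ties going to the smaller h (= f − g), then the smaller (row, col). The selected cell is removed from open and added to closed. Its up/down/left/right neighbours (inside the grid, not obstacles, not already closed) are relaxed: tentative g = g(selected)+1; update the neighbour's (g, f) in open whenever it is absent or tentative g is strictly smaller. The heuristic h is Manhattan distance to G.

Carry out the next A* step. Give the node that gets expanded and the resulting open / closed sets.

step 1: expand (4,1) (f=4, h=2) → closed; open now [(3,1) g=3 f=6, (3,2) g=2 f=6, (3,3) g=1 f=6, (4,0) g=3 f=6, (4,4) g=1 f=6, (5,1) g=3 f=4, (5,2) g=2 f=4, (5,3) g=1 f=4]

expanded=(4,1); open=[(3,1) g=3 f=6, (3,2) g=2 f=6, (3,3) g=1 f=6, (4,0) g=3 f=6, (4,4) g=1 f=6, (5,1) g=3 f=4, (5,2) g=2 f=4, (5,3) g=1 f=4]; closed=[(4,1), (4,2), (4,3)]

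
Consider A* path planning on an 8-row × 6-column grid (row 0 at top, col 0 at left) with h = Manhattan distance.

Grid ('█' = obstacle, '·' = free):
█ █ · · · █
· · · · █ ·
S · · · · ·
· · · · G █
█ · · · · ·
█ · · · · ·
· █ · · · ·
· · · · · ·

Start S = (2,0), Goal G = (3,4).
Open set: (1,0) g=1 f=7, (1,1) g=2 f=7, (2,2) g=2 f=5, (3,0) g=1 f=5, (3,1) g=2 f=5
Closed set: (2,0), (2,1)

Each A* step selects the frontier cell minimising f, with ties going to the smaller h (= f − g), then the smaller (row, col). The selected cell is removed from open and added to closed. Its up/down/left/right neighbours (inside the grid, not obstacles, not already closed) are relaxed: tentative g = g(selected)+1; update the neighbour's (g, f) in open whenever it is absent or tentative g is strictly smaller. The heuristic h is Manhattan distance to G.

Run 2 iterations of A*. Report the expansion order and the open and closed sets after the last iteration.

step 1: expand (2,2) (f=5, h=3) → closed; open now [(1,0) g=1 f=7, (1,1) g=2 f=7, (1,2) g=3 f=7, (2,3) g=3 f=5, (3,0) g=1 f=5, (3,1) g=2 f=5, (3,2) g=3 f=5]
step 2: expand (2,3) (f=5, h=2) → closed; open now [(1,0) g=1 f=7, (1,1) g=2 f=7, (1,2) g=3 f=7, (1,3) g=4 f=7, (2,4) g=4 f=5, (3,0) g=1 f=5, (3,1) g=2 f=5, (3,2) g=3 f=5, (3,3) g=4 f=5]

order=[(2,2) → (2,3)]; open=[(1,0) g=1 f=7, (1,1) g=2 f=7, (1,2) g=3 f=7, (1,3) g=4 f=7, (2,4) g=4 f=5, (3,0) g=1 f=5, (3,1) g=2 f=5, (3,2) g=3 f=5, (3,3) g=4 f=5]; closed=[(2,0), (2,1), (2,2), (2,3)]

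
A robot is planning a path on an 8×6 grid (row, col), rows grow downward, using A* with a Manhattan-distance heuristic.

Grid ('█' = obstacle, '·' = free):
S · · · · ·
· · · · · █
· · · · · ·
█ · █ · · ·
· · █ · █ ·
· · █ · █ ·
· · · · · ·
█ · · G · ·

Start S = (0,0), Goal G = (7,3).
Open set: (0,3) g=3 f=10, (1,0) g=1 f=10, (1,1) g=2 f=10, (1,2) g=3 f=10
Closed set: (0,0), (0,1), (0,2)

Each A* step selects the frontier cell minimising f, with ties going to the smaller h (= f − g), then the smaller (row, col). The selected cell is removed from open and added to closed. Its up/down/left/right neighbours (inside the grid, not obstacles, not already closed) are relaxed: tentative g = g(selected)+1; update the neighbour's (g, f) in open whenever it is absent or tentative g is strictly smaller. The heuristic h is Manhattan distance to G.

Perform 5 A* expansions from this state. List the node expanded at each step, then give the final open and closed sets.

order=[(0,3) → (1,3) → (2,3) → (3,3) → (4,3)]; open=[(0,4) g=4 f=12, (1,0) g=1 f=10, (1,1) g=2 f=10, (1,2) g=3 f=10, (1,4) g=5 f=12, (2,2) g=6 f=12, (2,4) g=6 f=12, (3,4) g=7 f=12, (5,3) g=8 f=10]; closed=[(0,0), (0,1), (0,2), (0,3), (1,3), (2,3), (3,3), (4,3)]

step 1: expand (0,3) (f=10, h=7) → closed; open now [(0,4) g=4 f=12, (1,0) g=1 f=10, (1,1) g=2 f=10, (1,2) g=3 f=10, (1,3) g=4 f=10]
step 2: expand (1,3) (f=10, h=6) → closed; open now [(0,4) g=4 f=12, (1,0) g=1 f=10, (1,1) g=2 f=10, (1,2) g=3 f=10, (1,4) g=5 f=12, (2,3) g=5 f=10]
step 3: expand (2,3) (f=10, h=5) → closed; open now [(0,4) g=4 f=12, (1,0) g=1 f=10, (1,1) g=2 f=10, (1,2) g=3 f=10, (1,4) g=5 f=12, (2,2) g=6 f=12, (2,4) g=6 f=12, (3,3) g=6 f=10]
step 4: expand (3,3) (f=10, h=4) → closed; open now [(0,4) g=4 f=12, (1,0) g=1 f=10, (1,1) g=2 f=10, (1,2) g=3 f=10, (1,4) g=5 f=12, (2,2) g=6 f=12, (2,4) g=6 f=12, (3,4) g=7 f=12, (4,3) g=7 f=10]
step 5: expand (4,3) (f=10, h=3) → closed; open now [(0,4) g=4 f=12, (1,0) g=1 f=10, (1,1) g=2 f=10, (1,2) g=3 f=10, (1,4) g=5 f=12, (2,2) g=6 f=12, (2,4) g=6 f=12, (3,4) g=7 f=12, (5,3) g=8 f=10]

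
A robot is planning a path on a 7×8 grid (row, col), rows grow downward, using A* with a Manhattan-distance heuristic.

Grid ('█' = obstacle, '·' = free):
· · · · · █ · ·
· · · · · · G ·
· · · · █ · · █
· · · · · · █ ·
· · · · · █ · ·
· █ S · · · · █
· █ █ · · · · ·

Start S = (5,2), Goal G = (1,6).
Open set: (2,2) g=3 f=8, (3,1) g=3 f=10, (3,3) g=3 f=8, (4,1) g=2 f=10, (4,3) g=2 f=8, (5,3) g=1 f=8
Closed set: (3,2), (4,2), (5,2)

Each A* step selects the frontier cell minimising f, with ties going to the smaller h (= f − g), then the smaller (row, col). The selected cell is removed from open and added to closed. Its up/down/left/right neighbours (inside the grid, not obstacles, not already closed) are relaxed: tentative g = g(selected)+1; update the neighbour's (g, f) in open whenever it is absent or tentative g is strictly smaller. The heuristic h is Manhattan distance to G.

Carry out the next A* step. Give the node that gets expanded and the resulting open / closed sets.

step 1: expand (2,2) (f=8, h=5) → closed; open now [(1,2) g=4 f=8, (2,1) g=4 f=10, (2,3) g=4 f=8, (3,1) g=3 f=10, (3,3) g=3 f=8, (4,1) g=2 f=10, (4,3) g=2 f=8, (5,3) g=1 f=8]

expanded=(2,2); open=[(1,2) g=4 f=8, (2,1) g=4 f=10, (2,3) g=4 f=8, (3,1) g=3 f=10, (3,3) g=3 f=8, (4,1) g=2 f=10, (4,3) g=2 f=8, (5,3) g=1 f=8]; closed=[(2,2), (3,2), (4,2), (5,2)]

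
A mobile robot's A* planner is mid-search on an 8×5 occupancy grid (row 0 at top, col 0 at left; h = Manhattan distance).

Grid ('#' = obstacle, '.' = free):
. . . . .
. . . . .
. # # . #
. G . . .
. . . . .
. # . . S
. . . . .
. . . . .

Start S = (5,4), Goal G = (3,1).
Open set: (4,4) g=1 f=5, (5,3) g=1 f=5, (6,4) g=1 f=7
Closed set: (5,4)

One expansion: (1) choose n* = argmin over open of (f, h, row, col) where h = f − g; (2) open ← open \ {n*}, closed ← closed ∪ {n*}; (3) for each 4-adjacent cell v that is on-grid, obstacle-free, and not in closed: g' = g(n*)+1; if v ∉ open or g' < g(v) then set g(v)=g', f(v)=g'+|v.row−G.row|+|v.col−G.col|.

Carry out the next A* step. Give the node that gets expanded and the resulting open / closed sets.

step 1: expand (4,4) (f=5, h=4) → closed; open now [(3,4) g=2 f=5, (4,3) g=2 f=5, (5,3) g=1 f=5, (6,4) g=1 f=7]

expanded=(4,4); open=[(3,4) g=2 f=5, (4,3) g=2 f=5, (5,3) g=1 f=5, (6,4) g=1 f=7]; closed=[(4,4), (5,4)]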